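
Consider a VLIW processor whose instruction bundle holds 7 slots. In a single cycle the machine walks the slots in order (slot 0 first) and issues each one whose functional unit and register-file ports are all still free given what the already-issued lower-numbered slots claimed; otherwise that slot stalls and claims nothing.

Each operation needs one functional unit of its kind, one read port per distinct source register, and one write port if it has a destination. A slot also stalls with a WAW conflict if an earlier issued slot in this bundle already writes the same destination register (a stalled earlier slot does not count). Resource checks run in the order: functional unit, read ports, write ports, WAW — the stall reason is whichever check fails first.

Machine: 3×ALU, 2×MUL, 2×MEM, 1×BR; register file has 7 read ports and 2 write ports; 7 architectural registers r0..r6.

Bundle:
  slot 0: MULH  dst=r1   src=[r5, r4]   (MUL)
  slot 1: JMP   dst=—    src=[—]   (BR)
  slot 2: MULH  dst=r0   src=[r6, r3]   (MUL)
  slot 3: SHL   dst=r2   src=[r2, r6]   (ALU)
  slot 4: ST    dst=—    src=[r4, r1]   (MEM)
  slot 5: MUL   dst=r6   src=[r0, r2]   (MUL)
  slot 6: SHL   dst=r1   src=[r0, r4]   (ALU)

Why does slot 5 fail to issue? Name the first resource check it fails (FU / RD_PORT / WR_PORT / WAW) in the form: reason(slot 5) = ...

(0) want 1×MUL +2rd +1wr — yes → AL3|MU1|ME2|BR1|rd5|wr1
(1) want 1×BR +0rd +0wr — yes → AL3|MU1|ME2|BR0|rd5|wr1
(2) want 1×MUL +2rd +1wr — yes → AL3|MU0|ME2|BR0|rd3|wr0
(3) want 1×ALU +2rd +1wr — WR_PORT → AL3|MU0|ME2|BR0|rd3|wr0
(4) want 1×MEM +2rd +0wr — yes → AL3|MU0|ME1|BR0|rd1|wr0
(5) want 1×MUL +2rd +1wr — FU → AL3|MU0|ME1|BR0|rd1|wr0
(6) want 1×ALU +2rd +1wr — RD_PORT → AL3|MU0|ME1|BR0|rd1|wr0

reason(slot 5) = FU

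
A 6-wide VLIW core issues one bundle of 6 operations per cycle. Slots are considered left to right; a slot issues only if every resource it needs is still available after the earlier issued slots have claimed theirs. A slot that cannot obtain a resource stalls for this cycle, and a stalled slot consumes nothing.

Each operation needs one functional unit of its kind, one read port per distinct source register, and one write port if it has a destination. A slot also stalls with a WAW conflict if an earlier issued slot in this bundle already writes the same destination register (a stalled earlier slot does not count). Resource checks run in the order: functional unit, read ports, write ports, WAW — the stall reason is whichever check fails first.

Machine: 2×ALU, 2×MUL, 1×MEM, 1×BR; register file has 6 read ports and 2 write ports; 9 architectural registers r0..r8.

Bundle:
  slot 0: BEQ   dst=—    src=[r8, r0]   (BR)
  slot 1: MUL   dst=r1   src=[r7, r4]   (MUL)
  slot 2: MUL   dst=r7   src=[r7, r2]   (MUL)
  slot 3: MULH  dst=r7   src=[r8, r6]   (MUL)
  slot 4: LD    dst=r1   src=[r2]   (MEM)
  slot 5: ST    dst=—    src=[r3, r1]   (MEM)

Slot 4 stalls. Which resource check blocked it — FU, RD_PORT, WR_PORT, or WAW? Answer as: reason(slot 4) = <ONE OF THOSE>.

reason(slot 4) = RD_PORT

[0] BR needs rd=2 wr=0: ok; after: ALU=2 MUL=2 MEM=1 BR=0, R=4, W=2
[1] MUL needs rd=2 wr=1: ok; after: ALU=2 MUL=1 MEM=1 BR=0, R=2, W=1
[2] MUL needs rd=2 wr=1: ok; after: ALU=2 MUL=0 MEM=1 BR=0, R=0, W=0
[3] MUL needs rd=2 wr=1: FU; after: ALU=2 MUL=0 MEM=1 BR=0, R=0, W=0
[4] MEM needs rd=1 wr=1: RD_PORT; after: ALU=2 MUL=0 MEM=1 BR=0, R=0, W=0
[5] MEM needs rd=2 wr=0: RD_PORT; after: ALU=2 MUL=0 MEM=1 BR=0, R=0, W=0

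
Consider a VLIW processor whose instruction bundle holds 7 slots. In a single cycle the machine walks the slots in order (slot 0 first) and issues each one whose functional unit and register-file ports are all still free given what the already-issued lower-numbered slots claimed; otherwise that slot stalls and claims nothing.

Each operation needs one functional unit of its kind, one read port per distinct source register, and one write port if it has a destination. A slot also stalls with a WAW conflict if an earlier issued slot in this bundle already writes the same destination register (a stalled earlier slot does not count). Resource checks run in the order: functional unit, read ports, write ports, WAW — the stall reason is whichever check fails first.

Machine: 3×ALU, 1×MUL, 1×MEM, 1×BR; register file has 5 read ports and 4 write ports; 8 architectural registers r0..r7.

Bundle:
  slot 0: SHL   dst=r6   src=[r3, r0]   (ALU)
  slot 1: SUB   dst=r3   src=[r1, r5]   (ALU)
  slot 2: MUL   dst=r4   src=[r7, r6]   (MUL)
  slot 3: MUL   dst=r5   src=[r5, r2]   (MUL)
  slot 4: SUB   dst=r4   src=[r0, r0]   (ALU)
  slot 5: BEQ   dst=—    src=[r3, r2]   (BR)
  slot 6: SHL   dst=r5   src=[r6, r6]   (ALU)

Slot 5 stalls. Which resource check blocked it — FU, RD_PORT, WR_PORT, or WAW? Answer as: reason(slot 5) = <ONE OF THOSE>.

slot 0 (ALU): ISSUE — free A2,Mu1,Ld1,B1 rp3 wp3
slot 1 (ALU): ISSUE — free A1,Mu1,Ld1,B1 rp1 wp2
slot 2 (MUL): stall RD_PORT — free A1,Mu1,Ld1,B1 rp1 wp2
slot 3 (MUL): stall RD_PORT — free A1,Mu1,Ld1,B1 rp1 wp2
slot 4 (ALU): ISSUE — free A0,Mu1,Ld1,B1 rp0 wp1
slot 5 (BR): stall RD_PORT — free A0,Mu1,Ld1,B1 rp0 wp1
slot 6 (ALU): stall FU — free A0,Mu1,Ld1,B1 rp0 wp1

reason(slot 5) = RD_PORT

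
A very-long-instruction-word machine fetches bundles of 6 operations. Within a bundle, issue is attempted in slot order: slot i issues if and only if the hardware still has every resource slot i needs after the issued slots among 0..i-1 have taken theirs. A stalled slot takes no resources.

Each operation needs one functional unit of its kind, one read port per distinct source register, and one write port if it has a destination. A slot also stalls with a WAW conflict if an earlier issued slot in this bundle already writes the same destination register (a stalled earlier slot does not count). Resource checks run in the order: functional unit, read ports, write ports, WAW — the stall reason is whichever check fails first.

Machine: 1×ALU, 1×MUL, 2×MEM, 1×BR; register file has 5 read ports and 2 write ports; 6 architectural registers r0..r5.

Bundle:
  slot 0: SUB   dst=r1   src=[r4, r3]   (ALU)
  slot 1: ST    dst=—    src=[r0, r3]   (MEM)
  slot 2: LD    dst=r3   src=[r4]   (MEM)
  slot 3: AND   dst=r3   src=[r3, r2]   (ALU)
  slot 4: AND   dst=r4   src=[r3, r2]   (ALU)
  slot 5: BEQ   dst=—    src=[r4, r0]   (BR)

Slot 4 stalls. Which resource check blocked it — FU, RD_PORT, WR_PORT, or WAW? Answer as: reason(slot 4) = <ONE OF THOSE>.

reason(slot 4) = FU

slot 0 (ALU): ISSUE — free A0,Mu1,Ld2,B1 rp3 wp1
slot 1 (MEM): ISSUE — free A0,Mu1,Ld1,B1 rp1 wp1
slot 2 (MEM): ISSUE — free A0,Mu1,Ld0,B1 rp0 wp0
slot 3 (ALU): stall FU — free A0,Mu1,Ld0,B1 rp0 wp0
slot 4 (ALU): stall FU — free A0,Mu1,Ld0,B1 rp0 wp0
slot 5 (BR): stall RD_PORT — free A0,Mu1,Ld0,B1 rp0 wp0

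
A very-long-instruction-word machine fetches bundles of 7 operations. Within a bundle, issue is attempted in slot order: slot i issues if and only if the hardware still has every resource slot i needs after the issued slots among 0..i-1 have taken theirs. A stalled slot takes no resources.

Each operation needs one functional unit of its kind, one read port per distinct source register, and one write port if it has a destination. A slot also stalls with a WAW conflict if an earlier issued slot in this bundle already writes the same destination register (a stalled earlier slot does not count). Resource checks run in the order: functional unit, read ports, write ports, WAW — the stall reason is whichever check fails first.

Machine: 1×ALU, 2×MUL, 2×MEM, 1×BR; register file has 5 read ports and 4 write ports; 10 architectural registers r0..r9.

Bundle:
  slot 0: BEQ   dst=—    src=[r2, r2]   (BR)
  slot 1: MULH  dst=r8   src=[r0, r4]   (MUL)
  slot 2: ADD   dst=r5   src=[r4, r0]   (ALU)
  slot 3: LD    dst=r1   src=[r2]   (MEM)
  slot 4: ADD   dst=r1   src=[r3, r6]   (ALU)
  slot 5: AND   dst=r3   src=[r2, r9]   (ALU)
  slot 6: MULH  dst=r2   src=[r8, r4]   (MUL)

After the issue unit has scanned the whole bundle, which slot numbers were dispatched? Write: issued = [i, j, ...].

issued = [0, 1, 2]

  0. BR ⇒ go  {1A/2Mu/2Ld/0B | 4r 4w}
  1. MUL→r8 ⇒ go  {1A/1Mu/2Ld/0B | 2r 3w}
  2. ALU→r5 ⇒ go  {0A/1Mu/2Ld/0B | 0r 2w}
  3. MEM→r1 ⇒ no(RD_PORT)  {0A/1Mu/2Ld/0B | 0r 2w}
  4. ALU→r1 ⇒ no(FU)  {0A/1Mu/2Ld/0B | 0r 2w}
  5. ALU→r3 ⇒ no(FU)  {0A/1Mu/2Ld/0B | 0r 2w}
  6. MUL→r2 ⇒ no(RD_PORT)  {0A/1Mu/2Ld/0B | 0r 2w}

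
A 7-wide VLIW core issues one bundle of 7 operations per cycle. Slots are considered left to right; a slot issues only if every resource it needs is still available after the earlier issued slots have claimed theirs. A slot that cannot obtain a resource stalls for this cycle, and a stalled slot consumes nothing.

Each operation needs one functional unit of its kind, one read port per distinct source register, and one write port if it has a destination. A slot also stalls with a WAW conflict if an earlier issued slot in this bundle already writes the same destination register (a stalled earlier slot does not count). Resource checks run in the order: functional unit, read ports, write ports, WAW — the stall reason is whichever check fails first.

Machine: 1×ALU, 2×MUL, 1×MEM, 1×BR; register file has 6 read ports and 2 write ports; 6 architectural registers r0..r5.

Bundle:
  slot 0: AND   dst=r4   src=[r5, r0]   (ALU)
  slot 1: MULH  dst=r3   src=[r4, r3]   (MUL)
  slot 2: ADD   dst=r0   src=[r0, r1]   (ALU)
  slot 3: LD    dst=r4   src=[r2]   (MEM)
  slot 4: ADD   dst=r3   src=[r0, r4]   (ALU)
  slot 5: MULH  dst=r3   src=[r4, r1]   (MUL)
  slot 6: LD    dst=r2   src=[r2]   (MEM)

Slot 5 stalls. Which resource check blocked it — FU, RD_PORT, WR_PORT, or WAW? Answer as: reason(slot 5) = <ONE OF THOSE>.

slot 0 (ALU): ISSUE — free A0,Mu2,Ld1,B1 rp4 wp1
slot 1 (MUL): ISSUE — free A0,Mu1,Ld1,B1 rp2 wp0
slot 2 (ALU): stall FU — free A0,Mu1,Ld1,B1 rp2 wp0
slot 3 (MEM): stall WR_PORT — free A0,Mu1,Ld1,B1 rp2 wp0
slot 4 (ALU): stall FU — free A0,Mu1,Ld1,B1 rp2 wp0
slot 5 (MUL): stall WR_PORT — free A0,Mu1,Ld1,B1 rp2 wp0
slot 6 (MEM): stall WR_PORT — free A0,Mu1,Ld1,B1 rp2 wp0

reason(slot 5) = WR_PORT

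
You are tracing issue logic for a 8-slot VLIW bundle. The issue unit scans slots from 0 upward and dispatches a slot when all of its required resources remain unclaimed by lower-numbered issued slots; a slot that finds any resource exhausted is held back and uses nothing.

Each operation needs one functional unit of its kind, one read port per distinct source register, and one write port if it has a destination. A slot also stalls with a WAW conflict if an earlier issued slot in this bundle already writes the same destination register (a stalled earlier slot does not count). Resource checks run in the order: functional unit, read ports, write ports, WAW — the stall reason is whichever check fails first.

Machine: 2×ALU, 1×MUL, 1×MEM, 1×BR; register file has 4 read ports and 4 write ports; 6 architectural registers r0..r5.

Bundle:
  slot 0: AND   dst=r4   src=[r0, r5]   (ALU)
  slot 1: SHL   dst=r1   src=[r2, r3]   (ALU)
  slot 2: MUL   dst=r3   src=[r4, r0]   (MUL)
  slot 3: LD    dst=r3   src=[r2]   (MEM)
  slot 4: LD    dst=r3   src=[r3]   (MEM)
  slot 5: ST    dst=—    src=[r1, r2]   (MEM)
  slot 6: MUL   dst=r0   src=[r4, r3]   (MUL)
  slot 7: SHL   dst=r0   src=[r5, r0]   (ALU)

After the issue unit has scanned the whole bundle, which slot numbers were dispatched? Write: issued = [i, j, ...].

(0) want 1×ALU +2rd +1wr — yes → AL1|MU1|ME1|BR1|rd2|wr3
(1) want 1×ALU +2rd +1wr — yes → AL0|MU1|ME1|BR1|rd0|wr2
(2) want 1×MUL +2rd +1wr — RD_PORT → AL0|MU1|ME1|BR1|rd0|wr2
(3) want 1×MEM +1rd +1wr — RD_PORT → AL0|MU1|ME1|BR1|rd0|wr2
(4) want 1×MEM +1rd +1wr — RD_PORT → AL0|MU1|ME1|BR1|rd0|wr2
(5) want 1×MEM +2rd +0wr — RD_PORT → AL0|MU1|ME1|BR1|rd0|wr2
(6) want 1×MUL +2rd +1wr — RD_PORT → AL0|MU1|ME1|BR1|rd0|wr2
(7) want 1×ALU +2rd +1wr — FU → AL0|MU1|ME1|BR1|rd0|wr2

issued = [0, 1]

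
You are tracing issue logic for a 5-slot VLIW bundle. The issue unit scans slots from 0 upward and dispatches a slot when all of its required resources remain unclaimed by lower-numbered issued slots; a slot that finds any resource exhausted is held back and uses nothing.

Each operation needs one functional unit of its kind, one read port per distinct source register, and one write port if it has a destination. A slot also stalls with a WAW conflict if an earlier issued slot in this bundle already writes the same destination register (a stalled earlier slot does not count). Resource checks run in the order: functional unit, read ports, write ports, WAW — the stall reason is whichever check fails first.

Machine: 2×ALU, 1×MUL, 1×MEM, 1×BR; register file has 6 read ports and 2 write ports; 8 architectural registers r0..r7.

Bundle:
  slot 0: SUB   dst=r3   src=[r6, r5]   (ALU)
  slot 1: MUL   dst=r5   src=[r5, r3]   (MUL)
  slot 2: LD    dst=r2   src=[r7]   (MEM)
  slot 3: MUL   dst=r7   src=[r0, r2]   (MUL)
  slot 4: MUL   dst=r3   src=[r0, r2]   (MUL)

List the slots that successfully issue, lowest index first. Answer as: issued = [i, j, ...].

issued = [0, 1]

(0) want 1×ALU +2rd +1wr — yes → AL1|MU1|ME1|BR1|rd4|wr1
(1) want 1×MUL +2rd +1wr — yes → AL1|MU0|ME1|BR1|rd2|wr0
(2) want 1×MEM +1rd +1wr — WR_PORT → AL1|MU0|ME1|BR1|rd2|wr0
(3) want 1×MUL +2rd +1wr — FU → AL1|MU0|ME1|BR1|rd2|wr0
(4) want 1×MUL +2rd +1wr — FU → AL1|MU0|ME1|BR1|rd2|wr0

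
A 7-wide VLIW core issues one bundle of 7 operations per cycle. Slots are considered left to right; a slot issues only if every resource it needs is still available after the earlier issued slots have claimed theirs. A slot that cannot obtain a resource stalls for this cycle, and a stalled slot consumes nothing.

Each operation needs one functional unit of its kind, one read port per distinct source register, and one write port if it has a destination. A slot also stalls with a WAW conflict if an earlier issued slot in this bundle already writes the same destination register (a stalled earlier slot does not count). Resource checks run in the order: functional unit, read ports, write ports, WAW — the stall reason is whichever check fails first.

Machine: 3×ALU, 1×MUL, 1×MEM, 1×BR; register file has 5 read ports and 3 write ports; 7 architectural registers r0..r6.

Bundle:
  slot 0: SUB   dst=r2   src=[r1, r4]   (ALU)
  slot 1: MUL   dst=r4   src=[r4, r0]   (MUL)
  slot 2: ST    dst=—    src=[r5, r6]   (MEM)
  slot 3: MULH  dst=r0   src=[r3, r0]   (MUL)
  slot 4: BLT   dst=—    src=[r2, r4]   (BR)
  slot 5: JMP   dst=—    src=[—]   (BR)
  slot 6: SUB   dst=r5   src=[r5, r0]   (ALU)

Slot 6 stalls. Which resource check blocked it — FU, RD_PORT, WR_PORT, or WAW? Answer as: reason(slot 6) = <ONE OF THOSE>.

slot 0 (ALU): ISSUE — free A2,Mu1,Ld1,B1 rp3 wp2
slot 1 (MUL): ISSUE — free A2,Mu0,Ld1,B1 rp1 wp1
slot 2 (MEM): stall RD_PORT — free A2,Mu0,Ld1,B1 rp1 wp1
slot 3 (MUL): stall FU — free A2,Mu0,Ld1,B1 rp1 wp1
slot 4 (BR): stall RD_PORT — free A2,Mu0,Ld1,B1 rp1 wp1
slot 5 (BR): ISSUE — free A2,Mu0,Ld1,B0 rp1 wp1
slot 6 (ALU): stall RD_PORT — free A2,Mu0,Ld1,B0 rp1 wp1

reason(slot 6) = RD_PORT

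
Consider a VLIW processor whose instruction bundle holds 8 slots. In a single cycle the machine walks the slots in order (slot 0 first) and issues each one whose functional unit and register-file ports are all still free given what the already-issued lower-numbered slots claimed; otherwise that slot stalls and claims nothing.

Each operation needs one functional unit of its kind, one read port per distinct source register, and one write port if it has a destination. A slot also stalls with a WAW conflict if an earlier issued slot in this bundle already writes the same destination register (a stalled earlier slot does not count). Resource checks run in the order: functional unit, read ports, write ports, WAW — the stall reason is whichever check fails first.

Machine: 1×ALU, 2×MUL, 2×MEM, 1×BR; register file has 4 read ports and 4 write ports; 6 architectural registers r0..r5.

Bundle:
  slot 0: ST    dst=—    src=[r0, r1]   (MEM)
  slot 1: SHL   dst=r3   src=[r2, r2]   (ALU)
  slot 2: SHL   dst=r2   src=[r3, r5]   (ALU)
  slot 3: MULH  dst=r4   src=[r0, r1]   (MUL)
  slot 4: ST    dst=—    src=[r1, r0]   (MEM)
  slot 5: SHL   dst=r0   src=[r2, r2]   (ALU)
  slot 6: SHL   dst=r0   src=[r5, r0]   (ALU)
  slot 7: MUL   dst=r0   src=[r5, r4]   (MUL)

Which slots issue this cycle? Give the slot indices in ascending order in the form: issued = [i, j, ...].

slot 0 (MEM): ISSUE — free A1,Mu2,Ld1,B1 rp2 wp4
slot 1 (ALU): ISSUE — free A0,Mu2,Ld1,B1 rp1 wp3
slot 2 (ALU): stall FU — free A0,Mu2,Ld1,B1 rp1 wp3
slot 3 (MUL): stall RD_PORT — free A0,Mu2,Ld1,B1 rp1 wp3
slot 4 (MEM): stall RD_PORT — free A0,Mu2,Ld1,B1 rp1 wp3
slot 5 (ALU): stall FU — free A0,Mu2,Ld1,B1 rp1 wp3
slot 6 (ALU): stall FU — free A0,Mu2,Ld1,B1 rp1 wp3
slot 7 (MUL): stall RD_PORT — free A0,Mu2,Ld1,B1 rp1 wp3

issued = [0, 1]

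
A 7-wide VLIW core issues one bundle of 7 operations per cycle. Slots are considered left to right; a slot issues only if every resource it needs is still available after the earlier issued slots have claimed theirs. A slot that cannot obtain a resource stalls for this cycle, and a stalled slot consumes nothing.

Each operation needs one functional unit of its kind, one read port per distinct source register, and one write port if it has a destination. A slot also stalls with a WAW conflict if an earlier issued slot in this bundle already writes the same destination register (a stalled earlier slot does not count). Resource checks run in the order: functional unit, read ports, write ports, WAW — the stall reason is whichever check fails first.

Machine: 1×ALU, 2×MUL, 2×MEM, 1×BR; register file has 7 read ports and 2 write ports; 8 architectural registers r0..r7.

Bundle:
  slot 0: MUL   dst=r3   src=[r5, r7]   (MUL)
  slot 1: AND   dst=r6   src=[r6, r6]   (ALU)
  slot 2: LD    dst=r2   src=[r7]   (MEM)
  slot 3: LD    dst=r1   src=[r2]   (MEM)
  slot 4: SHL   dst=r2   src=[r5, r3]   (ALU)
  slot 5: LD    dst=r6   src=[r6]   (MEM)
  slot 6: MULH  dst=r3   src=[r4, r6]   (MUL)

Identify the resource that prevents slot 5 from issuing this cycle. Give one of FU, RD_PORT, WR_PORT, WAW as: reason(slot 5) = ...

slot 0 (MUL): ISSUE — free A1,Mu1,Ld2,B1 rp5 wp1
slot 1 (ALU): ISSUE — free A0,Mu1,Ld2,B1 rp4 wp0
slot 2 (MEM): stall WR_PORT — free A0,Mu1,Ld2,B1 rp4 wp0
slot 3 (MEM): stall WR_PORT — free A0,Mu1,Ld2,B1 rp4 wp0
slot 4 (ALU): stall FU — free A0,Mu1,Ld2,B1 rp4 wp0
slot 5 (MEM): stall WR_PORT — free A0,Mu1,Ld2,B1 rp4 wp0
slot 6 (MUL): stall WR_PORT — free A0,Mu1,Ld2,B1 rp4 wp0

reason(slot 5) = WR_PORT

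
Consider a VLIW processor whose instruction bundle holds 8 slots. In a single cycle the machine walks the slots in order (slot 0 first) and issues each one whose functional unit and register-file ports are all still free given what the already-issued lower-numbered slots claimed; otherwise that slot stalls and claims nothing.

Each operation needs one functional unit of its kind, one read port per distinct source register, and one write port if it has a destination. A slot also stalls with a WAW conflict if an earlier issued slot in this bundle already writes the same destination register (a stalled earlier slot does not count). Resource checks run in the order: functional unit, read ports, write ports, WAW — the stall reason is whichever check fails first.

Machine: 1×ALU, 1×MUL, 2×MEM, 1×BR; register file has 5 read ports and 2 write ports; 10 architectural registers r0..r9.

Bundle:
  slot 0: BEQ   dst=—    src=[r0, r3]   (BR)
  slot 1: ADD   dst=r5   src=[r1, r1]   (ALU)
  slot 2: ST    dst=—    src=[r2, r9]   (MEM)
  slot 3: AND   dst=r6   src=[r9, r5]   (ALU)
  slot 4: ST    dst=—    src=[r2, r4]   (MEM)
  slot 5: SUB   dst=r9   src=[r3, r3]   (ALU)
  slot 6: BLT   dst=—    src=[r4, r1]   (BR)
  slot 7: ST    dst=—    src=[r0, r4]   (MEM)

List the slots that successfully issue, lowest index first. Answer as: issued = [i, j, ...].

issued = [0, 1, 2]

[0] BR needs rd=2 wr=0: ok; after: ALU=1 MUL=1 MEM=2 BR=0, R=3, W=2
[1] ALU needs rd=1 wr=1: ok; after: ALU=0 MUL=1 MEM=2 BR=0, R=2, W=1
[2] MEM needs rd=2 wr=0: ok; after: ALU=0 MUL=1 MEM=1 BR=0, R=0, W=1
[3] ALU needs rd=2 wr=1: FU; after: ALU=0 MUL=1 MEM=1 BR=0, R=0, W=1
[4] MEM needs rd=2 wr=0: RD_PORT; after: ALU=0 MUL=1 MEM=1 BR=0, R=0, W=1
[5] ALU needs rd=1 wr=1: FU; after: ALU=0 MUL=1 MEM=1 BR=0, R=0, W=1
[6] BR needs rd=2 wr=0: FU; after: ALU=0 MUL=1 MEM=1 BR=0, R=0, W=1
[7] MEM needs rd=2 wr=0: RD_PORT; after: ALU=0 MUL=1 MEM=1 BR=0, R=0, W=1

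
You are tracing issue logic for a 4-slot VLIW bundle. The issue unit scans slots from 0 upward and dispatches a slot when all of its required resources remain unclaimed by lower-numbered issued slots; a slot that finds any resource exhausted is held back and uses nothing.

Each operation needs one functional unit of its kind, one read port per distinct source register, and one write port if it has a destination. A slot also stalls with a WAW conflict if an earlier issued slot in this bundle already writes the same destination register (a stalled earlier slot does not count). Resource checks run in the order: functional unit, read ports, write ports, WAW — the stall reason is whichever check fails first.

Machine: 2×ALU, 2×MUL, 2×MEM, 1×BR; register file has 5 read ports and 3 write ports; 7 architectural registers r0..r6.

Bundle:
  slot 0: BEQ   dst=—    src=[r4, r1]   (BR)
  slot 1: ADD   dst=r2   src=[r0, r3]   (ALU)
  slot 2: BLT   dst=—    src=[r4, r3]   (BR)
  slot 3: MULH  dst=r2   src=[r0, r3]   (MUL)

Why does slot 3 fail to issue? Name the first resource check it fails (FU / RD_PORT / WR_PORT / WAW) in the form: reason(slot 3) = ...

  0. BR ⇒ go  {2A/2Mu/2Ld/0B | 3r 3w}
  1. ALU→r2 ⇒ go  {1A/2Mu/2Ld/0B | 1r 2w}
  2. BR ⇒ no(FU)  {1A/2Mu/2Ld/0B | 1r 2w}
  3. MUL→r2 ⇒ no(RD_PORT)  {1A/2Mu/2Ld/0B | 1r 2w}

reason(slot 3) = RD_PORT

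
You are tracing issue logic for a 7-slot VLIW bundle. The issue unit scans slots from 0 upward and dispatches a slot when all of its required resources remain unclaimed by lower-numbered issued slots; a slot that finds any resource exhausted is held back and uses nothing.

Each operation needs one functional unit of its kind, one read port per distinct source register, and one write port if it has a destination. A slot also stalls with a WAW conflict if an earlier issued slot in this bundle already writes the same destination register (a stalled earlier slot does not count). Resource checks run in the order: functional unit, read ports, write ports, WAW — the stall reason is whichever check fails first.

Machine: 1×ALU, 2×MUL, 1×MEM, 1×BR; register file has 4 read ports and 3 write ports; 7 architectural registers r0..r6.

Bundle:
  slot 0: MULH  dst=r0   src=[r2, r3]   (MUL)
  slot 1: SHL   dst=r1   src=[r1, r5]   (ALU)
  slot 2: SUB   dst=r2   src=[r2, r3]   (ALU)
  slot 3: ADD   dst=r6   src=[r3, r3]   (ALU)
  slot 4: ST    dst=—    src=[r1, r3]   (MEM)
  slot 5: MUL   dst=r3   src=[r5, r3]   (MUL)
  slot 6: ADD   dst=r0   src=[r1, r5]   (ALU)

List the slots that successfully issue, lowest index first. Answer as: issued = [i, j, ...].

(0) want 1×MUL +2rd +1wr — yes → AL1|MU1|ME1|BR1|rd2|wr2
(1) want 1×ALU +2rd +1wr — yes → AL0|MU1|ME1|BR1|rd0|wr1
(2) want 1×ALU +2rd +1wr — FU → AL0|MU1|ME1|BR1|rd0|wr1
(3) want 1×ALU +1rd +1wr — FU → AL0|MU1|ME1|BR1|rd0|wr1
(4) want 1×MEM +2rd +0wr — RD_PORT → AL0|MU1|ME1|BR1|rd0|wr1
(5) want 1×MUL +2rd +1wr — RD_PORT → AL0|MU1|ME1|BR1|rd0|wr1
(6) want 1×ALU +2rd +1wr — FU → AL0|MU1|ME1|BR1|rd0|wr1

issued = [0, 1]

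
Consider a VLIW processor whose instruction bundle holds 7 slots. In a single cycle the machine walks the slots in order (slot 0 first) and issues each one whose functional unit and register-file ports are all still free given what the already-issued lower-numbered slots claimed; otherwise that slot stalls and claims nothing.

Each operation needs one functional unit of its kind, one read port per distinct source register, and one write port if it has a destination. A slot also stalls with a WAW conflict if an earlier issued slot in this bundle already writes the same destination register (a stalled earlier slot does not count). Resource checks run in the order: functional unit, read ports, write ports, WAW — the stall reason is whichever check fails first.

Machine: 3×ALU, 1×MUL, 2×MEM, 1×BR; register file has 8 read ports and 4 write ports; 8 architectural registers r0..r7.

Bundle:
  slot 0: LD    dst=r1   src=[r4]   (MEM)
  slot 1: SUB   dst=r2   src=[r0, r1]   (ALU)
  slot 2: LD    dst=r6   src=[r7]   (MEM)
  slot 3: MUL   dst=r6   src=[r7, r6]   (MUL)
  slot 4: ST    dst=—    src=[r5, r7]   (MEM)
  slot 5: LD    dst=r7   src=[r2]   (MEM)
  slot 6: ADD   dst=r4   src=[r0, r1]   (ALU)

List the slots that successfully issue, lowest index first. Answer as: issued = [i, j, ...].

issued = [0, 1, 2, 6]

[0] MEM needs rd=1 wr=1: ok; after: ALU=3 MUL=1 MEM=1 BR=1, R=7, W=3
[1] ALU needs rd=2 wr=1: ok; after: ALU=2 MUL=1 MEM=1 BR=1, R=5, W=2
[2] MEM needs rd=1 wr=1: ok; after: ALU=2 MUL=1 MEM=0 BR=1, R=4, W=1
[3] MUL needs rd=2 wr=1: WAW; after: ALU=2 MUL=1 MEM=0 BR=1, R=4, W=1
[4] MEM needs rd=2 wr=0: FU; after: ALU=2 MUL=1 MEM=0 BR=1, R=4, W=1
[5] MEM needs rd=1 wr=1: FU; after: ALU=2 MUL=1 MEM=0 BR=1, R=4, W=1
[6] ALU needs rd=2 wr=1: ok; after: ALU=1 MUL=1 MEM=0 BR=1, R=2, W=0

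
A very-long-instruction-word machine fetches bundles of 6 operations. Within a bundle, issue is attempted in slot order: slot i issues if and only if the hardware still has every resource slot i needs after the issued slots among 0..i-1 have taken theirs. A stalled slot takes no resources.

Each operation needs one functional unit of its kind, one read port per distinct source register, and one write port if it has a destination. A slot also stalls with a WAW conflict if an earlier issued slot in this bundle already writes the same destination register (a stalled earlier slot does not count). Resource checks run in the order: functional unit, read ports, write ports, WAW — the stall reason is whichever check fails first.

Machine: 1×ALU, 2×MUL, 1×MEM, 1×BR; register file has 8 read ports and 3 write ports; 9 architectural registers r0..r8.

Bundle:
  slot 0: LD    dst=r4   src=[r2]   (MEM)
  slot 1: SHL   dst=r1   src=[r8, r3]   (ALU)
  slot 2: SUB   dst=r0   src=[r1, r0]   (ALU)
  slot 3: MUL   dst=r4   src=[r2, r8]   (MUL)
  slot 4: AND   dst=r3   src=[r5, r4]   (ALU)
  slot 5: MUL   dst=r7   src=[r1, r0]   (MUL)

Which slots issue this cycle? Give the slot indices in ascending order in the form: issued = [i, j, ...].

issued = [0, 1, 5]

  0. MEM→r4 ⇒ go  {1A/2Mu/0Ld/1B | 7r 2w}
  1. ALU→r1 ⇒ go  {0A/2Mu/0Ld/1B | 5r 1w}
  2. ALU→r0 ⇒ no(FU)  {0A/2Mu/0Ld/1B | 5r 1w}
  3. MUL→r4 ⇒ no(WAW)  {0A/2Mu/0Ld/1B | 5r 1w}
  4. ALU→r3 ⇒ no(FU)  {0A/2Mu/0Ld/1B | 5r 1w}
  5. MUL→r7 ⇒ go  {0A/1Mu/0Ld/1B | 3r 0w}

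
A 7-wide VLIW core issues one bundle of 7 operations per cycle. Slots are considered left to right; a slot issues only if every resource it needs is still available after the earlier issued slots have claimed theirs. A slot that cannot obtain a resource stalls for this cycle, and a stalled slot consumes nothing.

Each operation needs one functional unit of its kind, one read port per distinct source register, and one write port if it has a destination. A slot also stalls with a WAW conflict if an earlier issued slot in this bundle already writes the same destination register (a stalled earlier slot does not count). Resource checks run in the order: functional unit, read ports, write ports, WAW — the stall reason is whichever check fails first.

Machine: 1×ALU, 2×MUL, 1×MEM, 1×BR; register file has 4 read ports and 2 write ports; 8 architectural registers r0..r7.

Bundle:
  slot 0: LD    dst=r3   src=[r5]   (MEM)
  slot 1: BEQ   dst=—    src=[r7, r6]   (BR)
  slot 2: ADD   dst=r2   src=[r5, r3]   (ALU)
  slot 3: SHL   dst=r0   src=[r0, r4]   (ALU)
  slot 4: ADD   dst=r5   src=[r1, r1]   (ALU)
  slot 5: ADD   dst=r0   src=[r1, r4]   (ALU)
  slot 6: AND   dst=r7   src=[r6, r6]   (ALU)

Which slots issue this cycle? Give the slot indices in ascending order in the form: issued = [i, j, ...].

[0] MEM needs rd=1 wr=1: ok; after: ALU=1 MUL=2 MEM=0 BR=1, R=3, W=1
[1] BR needs rd=2 wr=0: ok; after: ALU=1 MUL=2 MEM=0 BR=0, R=1, W=1
[2] ALU needs rd=2 wr=1: RD_PORT; after: ALU=1 MUL=2 MEM=0 BR=0, R=1, W=1
[3] ALU needs rd=2 wr=1: RD_PORT; after: ALU=1 MUL=2 MEM=0 BR=0, R=1, W=1
[4] ALU needs rd=1 wr=1: ok; after: ALU=0 MUL=2 MEM=0 BR=0, R=0, W=0
[5] ALU needs rd=2 wr=1: FU; after: ALU=0 MUL=2 MEM=0 BR=0, R=0, W=0
[6] ALU needs rd=1 wr=1: FU; after: ALU=0 MUL=2 MEM=0 BR=0, R=0, W=0

issued = [0, 1, 4]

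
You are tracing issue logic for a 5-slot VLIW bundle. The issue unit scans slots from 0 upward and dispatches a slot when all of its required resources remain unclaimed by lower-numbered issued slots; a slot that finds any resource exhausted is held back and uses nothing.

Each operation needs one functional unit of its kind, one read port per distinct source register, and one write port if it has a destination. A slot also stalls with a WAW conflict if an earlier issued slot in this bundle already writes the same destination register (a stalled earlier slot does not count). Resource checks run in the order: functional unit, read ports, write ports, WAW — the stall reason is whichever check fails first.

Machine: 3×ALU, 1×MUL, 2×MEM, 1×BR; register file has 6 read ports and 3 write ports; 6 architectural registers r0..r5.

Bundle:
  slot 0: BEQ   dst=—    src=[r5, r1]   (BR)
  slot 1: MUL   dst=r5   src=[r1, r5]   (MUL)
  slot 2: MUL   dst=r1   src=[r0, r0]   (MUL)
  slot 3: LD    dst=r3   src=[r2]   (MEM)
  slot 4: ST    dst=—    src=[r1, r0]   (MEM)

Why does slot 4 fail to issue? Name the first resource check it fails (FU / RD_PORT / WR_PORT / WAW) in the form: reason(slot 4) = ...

[0] BR needs rd=2 wr=0: ok; after: ALU=3 MUL=1 MEM=2 BR=0, R=4, W=3
[1] MUL needs rd=2 wr=1: ok; after: ALU=3 MUL=0 MEM=2 BR=0, R=2, W=2
[2] MUL needs rd=1 wr=1: FU; after: ALU=3 MUL=0 MEM=2 BR=0, R=2, W=2
[3] MEM needs rd=1 wr=1: ok; after: ALU=3 MUL=0 MEM=1 BR=0, R=1, W=1
[4] MEM needs rd=2 wr=0: RD_PORT; after: ALU=3 MUL=0 MEM=1 BR=0, R=1, W=1

reason(slot 4) = RD_PORT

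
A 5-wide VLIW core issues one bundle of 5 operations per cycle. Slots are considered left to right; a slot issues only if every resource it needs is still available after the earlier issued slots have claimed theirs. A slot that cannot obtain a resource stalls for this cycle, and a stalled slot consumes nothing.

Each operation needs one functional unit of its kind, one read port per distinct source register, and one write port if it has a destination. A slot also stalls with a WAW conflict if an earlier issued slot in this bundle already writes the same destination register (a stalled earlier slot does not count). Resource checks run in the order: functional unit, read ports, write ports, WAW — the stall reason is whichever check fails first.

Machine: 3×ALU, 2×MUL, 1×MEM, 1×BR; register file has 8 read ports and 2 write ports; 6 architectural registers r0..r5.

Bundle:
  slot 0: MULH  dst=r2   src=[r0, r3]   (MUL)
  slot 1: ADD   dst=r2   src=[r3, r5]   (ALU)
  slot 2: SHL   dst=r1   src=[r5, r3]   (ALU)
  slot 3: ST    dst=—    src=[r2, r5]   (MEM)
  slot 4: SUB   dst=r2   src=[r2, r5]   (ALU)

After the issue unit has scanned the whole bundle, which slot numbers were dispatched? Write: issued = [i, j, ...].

issued = [0, 2, 3]

slot 0 (MUL): ISSUE — free A3,Mu1,Ld1,B1 rp6 wp1
slot 1 (ALU): stall WAW — free A3,Mu1,Ld1,B1 rp6 wp1
slot 2 (ALU): ISSUE — free A2,Mu1,Ld1,B1 rp4 wp0
slot 3 (MEM): ISSUE — free A2,Mu1,Ld0,B1 rp2 wp0
slot 4 (ALU): stall WR_PORT — free A2,Mu1,Ld0,B1 rp2 wp0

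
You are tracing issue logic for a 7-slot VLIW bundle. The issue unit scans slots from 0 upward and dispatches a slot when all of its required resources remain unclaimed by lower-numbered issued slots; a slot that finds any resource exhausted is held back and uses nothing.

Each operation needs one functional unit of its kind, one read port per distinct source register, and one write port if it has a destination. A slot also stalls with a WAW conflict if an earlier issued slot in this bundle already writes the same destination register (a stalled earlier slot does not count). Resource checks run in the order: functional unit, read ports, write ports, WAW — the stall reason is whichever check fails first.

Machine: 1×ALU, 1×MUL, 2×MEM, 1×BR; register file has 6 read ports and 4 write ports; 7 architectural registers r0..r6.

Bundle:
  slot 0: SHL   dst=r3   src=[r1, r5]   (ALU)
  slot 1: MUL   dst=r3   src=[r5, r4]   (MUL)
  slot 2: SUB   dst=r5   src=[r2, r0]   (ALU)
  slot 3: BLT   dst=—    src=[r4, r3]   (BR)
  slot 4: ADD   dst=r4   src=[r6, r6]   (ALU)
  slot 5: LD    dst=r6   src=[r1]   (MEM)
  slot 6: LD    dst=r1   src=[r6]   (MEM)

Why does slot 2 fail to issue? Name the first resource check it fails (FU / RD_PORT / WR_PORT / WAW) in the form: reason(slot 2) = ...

reason(slot 2) = FU

  0. ALU→r3 ⇒ go  {0A/1Mu/2Ld/1B | 4r 3w}
  1. MUL→r3 ⇒ no(WAW)  {0A/1Mu/2Ld/1B | 4r 3w}
  2. ALU→r5 ⇒ no(FU)  {0A/1Mu/2Ld/1B | 4r 3w}
  3. BR ⇒ go  {0A/1Mu/2Ld/0B | 2r 3w}
  4. ALU→r4 ⇒ no(FU)  {0A/1Mu/2Ld/0B | 2r 3w}
  5. MEM→r6 ⇒ go  {0A/1Mu/1Ld/0B | 1r 2w}
  6. MEM→r1 ⇒ go  {0A/1Mu/0Ld/0B | 0r 1w}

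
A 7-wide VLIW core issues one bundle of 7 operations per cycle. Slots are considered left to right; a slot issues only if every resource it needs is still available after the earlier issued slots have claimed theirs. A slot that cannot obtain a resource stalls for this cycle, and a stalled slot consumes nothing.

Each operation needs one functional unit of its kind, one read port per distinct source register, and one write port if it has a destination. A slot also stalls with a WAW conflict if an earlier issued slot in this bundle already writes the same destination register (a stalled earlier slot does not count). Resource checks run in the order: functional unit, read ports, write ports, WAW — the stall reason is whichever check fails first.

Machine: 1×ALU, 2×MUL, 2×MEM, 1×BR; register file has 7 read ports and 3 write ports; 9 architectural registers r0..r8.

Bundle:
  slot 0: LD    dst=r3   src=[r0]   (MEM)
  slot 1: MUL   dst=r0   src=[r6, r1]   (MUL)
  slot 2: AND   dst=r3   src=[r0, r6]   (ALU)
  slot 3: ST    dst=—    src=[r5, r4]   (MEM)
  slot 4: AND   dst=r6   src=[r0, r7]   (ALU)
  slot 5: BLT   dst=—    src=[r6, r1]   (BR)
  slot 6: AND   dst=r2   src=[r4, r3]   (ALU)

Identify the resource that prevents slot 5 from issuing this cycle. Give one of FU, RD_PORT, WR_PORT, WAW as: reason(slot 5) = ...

reason(slot 5) = RD_PORT

(0) want 1×MEM +1rd +1wr — yes → AL1|MU2|ME1|BR1|rd6|wr2
(1) want 1×MUL +2rd +1wr — yes → AL1|MU1|ME1|BR1|rd4|wr1
(2) want 1×ALU +2rd +1wr — WAW → AL1|MU1|ME1|BR1|rd4|wr1
(3) want 1×MEM +2rd +0wr — yes → AL1|MU1|ME0|BR1|rd2|wr1
(4) want 1×ALU +2rd +1wr — yes → AL0|MU1|ME0|BR1|rd0|wr0
(5) want 1×BR +2rd +0wr — RD_PORT → AL0|MU1|ME0|BR1|rd0|wr0
(6) want 1×ALU +2rd +1wr — FU → AL0|MU1|ME0|BR1|rd0|wr0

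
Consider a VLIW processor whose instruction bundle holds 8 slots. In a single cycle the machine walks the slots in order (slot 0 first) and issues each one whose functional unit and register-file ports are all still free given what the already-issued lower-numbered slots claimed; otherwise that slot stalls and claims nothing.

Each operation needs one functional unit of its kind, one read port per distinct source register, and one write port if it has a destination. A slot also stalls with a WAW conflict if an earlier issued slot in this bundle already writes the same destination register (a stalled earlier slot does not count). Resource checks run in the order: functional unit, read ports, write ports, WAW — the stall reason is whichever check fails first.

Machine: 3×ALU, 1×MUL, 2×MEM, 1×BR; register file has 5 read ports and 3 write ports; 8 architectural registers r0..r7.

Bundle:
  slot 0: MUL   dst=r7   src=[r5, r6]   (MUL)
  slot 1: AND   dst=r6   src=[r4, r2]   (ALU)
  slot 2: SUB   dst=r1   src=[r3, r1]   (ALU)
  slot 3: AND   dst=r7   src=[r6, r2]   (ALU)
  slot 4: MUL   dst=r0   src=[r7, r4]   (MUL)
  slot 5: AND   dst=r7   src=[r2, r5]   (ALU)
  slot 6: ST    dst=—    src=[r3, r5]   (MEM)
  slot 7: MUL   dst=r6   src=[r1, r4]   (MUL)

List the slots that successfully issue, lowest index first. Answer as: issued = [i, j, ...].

(0) want 1×MUL +2rd +1wr — yes → AL3|MU0|ME2|BR1|rd3|wr2
(1) want 1×ALU +2rd +1wr — yes → AL2|MU0|ME2|BR1|rd1|wr1
(2) want 1×ALU +2rd +1wr — RD_PORT → AL2|MU0|ME2|BR1|rd1|wr1
(3) want 1×ALU +2rd +1wr — RD_PORT → AL2|MU0|ME2|BR1|rd1|wr1
(4) want 1×MUL +2rd +1wr — FU → AL2|MU0|ME2|BR1|rd1|wr1
(5) want 1×ALU +2rd +1wr — RD_PORT → AL2|MU0|ME2|BR1|rd1|wr1
(6) want 1×MEM +2rd +0wr — RD_PORT → AL2|MU0|ME2|BR1|rd1|wr1
(7) want 1×MUL +2rd +1wr — FU → AL2|MU0|ME2|BR1|rd1|wr1

issued = [0, 1]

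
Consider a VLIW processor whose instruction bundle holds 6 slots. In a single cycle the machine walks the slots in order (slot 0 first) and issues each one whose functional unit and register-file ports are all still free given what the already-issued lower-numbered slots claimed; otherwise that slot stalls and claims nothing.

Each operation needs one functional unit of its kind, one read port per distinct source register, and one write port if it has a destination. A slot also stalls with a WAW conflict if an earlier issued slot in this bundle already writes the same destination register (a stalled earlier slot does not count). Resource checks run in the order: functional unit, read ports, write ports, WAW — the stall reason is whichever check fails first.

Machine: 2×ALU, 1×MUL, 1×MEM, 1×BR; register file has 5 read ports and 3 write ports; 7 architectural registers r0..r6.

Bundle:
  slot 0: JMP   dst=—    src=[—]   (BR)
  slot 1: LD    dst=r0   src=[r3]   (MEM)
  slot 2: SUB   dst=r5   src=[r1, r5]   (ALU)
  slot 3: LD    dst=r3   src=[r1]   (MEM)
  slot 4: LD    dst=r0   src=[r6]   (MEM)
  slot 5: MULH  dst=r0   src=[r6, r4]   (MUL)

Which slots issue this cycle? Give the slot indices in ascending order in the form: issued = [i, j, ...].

issued = [0, 1, 2]

  0. BR ⇒ go  {2A/1Mu/1Ld/0B | 5r 3w}
  1. MEM→r0 ⇒ go  {2A/1Mu/0Ld/0B | 4r 2w}
  2. ALU→r5 ⇒ go  {1A/1Mu/0Ld/0B | 2r 1w}
  3. MEM→r3 ⇒ no(FU)  {1A/1Mu/0Ld/0B | 2r 1w}
  4. MEM→r0 ⇒ no(FU)  {1A/1Mu/0Ld/0B | 2r 1w}
  5. MUL→r0 ⇒ no(WAW)  {1A/1Mu/0Ld/0B | 2r 1w}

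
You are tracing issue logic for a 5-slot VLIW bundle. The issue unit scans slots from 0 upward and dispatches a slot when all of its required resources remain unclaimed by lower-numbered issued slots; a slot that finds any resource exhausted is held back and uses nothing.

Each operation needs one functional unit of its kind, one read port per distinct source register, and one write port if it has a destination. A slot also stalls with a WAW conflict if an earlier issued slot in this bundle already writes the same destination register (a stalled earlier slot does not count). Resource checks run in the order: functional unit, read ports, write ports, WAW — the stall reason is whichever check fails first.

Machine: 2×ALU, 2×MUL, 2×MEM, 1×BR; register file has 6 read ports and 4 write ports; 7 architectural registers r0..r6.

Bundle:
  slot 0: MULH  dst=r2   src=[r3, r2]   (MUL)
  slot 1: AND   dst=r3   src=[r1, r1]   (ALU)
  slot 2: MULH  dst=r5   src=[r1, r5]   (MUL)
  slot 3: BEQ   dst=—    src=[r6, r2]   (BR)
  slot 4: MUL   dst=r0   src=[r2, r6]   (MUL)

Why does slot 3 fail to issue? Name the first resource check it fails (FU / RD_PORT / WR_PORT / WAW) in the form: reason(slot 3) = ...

slot 0 (MUL): ISSUE — free A2,Mu1,Ld2,B1 rp4 wp3
slot 1 (ALU): ISSUE — free A1,Mu1,Ld2,B1 rp3 wp2
slot 2 (MUL): ISSUE — free A1,Mu0,Ld2,B1 rp1 wp1
slot 3 (BR): stall RD_PORT — free A1,Mu0,Ld2,B1 rp1 wp1
slot 4 (MUL): stall FU — free A1,Mu0,Ld2,B1 rp1 wp1

reason(slot 3) = RD_PORT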